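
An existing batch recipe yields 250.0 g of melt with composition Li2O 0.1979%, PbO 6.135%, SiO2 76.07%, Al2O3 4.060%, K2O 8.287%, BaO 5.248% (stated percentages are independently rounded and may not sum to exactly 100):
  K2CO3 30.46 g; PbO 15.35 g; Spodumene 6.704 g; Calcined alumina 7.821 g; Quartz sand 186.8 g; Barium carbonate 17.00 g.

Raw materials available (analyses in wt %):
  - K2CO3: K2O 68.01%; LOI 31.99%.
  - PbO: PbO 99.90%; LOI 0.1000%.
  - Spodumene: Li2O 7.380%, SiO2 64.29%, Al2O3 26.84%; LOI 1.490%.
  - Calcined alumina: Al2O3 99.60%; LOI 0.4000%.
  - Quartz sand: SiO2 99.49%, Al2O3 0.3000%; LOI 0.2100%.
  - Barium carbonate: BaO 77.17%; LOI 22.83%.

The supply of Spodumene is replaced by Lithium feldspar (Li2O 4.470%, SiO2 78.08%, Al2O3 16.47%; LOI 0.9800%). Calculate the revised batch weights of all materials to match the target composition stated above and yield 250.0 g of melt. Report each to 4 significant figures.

Values along the way are shown (rounded to four significant digits) as written — all internal work carries full precision in all steps; each reported number sees exactly one rounding. The derived quantities are re-derived from the weighed amounts per 250.0 g of glass at full precision (LOI, the six compositions, glass mass, totals, yield) as written in the problem or the answer.
Target oxide masses per 250.0 g melt:
  Li2O: 0.1979% × 250.0 = 0.4948 g
  PbO: 6.135% × 250.0 = 15.34 g
  SiO2: 76.07% × 250.0 = 190.2 g
  Al2O3: 4.060% × 250.0 = 10.15 g
  K2O: 8.287% × 250.0 = 20.72 g
  BaO: 5.248% × 250.0 = 13.12 g
Verifying the oxide balance with the batch weights as given, under the basis named above (target by target, the sums agree up to rounding of the answer):
  Li2O: 11.07·0.04470 = 0.4948 g (target 0.4948 g)
  PbO: 15.35·0.9990 = 15.33 g (target 15.34 g)
  SiO2: 11.07·0.7808 + 182.5·0.9949 = 190.2 g (target 190.2 g)
  Al2O3: 11.07·0.1647 + 7.811·0.9960 + 182.5·0.003000 = 10.15 g (target 10.15 g)
  K2O: 30.46·0.6801 = 20.72 g (target 20.72 g)
  BaO: 17.00·0.7717 = 13.12 g (target 13.12 g)
Auditing the glass mass value: net batch after ignition = 250.0 g (per-oxide target masses sum to 250.0 g; against the stated basis, 250.0 g — deltas are rounding alone).
Batch grand total — Σ batch = 264.2 g; ignition loss, Σ(batch × LOI) = 14.16 g; yield: glass divided by total = 94.64%.

Revised batch per 250.0 g melt:
  K2CO3: 30.46 g
  PbO: 15.35 g
  Lithium feldspar: 11.07 g
  Calcined alumina: 7.811 g
  Quartz sand: 182.5 g
  Barium carbonate: 17.00 g
Total batch = 264.2 g; LOI loss = 14.16 g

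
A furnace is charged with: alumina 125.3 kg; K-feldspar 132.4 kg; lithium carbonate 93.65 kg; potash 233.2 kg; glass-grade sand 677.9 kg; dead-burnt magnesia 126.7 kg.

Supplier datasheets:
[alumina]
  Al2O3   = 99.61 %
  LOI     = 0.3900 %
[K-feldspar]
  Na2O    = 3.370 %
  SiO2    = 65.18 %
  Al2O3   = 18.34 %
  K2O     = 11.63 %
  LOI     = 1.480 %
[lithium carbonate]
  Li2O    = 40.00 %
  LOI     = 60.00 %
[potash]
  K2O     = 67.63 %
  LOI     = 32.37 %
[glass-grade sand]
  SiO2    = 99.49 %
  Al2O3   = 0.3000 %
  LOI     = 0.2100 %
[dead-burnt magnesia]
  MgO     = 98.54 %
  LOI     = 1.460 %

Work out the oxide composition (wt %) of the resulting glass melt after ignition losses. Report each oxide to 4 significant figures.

All arithmetic carries full precision through every step; intermediates are displayed, with 4-significant-figure rounding, when written out; every reported number is rounded exactly once — all derived quantities, including ignition loss, the totals, the yield, net glass mass, six oxide percentages, are rebuilt from the weighed amounts on 1252 kg of glass at full precision exactly as shown in either problem or answer.
Oxide-by-oxide delivered mass:
  MgO: 126.7·0.9854 = 124.9 kg
  Li2O: 93.65·0.4000 = 37.46 kg
  Na2O: 132.4·0.03370 = 4.462 kg
  SiO2: 132.4·0.6518 + 677.9·0.9949 = 760.7 kg
  Al2O3: 125.3·0.9961 + 132.4·0.1834 + 677.9·0.003000 = 151.1 kg
  K2O: 132.4·0.1163 + 233.2·0.6763 = 173.1 kg
LOI: 125.3·0.003900 + 132.4·0.01480 + 93.65·0.6000 + 233.2·0.3237 + 677.9·0.002100 + 126.7·0.01460 = 137.4 kg
batch − LOI leaves glass = 1389 − 137.4 = 1252 kg (consistent with Σ oxide mass)
each wt % is 100 × oxide ÷ glass

Glass mass = 1252 kg (batch 1389 − LOI 137.4).
Composition: MgO 9.974%, Li2O 2.993%, Na2O 0.3565%, SiO2 60.77%, Al2O3 12.07%, K2O 13.83%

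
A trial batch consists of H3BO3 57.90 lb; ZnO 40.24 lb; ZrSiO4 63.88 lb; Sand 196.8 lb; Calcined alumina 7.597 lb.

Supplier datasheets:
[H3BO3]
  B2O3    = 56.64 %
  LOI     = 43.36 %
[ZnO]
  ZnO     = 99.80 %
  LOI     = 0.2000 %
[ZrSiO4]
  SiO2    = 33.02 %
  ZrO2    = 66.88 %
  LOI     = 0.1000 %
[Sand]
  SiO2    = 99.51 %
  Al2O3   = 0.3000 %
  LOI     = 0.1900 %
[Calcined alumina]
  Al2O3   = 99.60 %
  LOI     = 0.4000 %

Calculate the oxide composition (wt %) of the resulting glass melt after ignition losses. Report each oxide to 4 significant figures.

All internal work carries exact precision end to end; rounding to 4 significant digits extends to every intermediate as displayed; each reported result receives exactly one rounding — all derived quantities, including ignition loss, glass mass, the five compositions, totals, yield, are recomputed from the weighed amounts per 340.8 lb of glass at exact precision, as written in either problem or answer.
Delivered oxide masses:
  B2O3: 57.90·0.5664 = 32.79 lb
  ZnO: 40.24·0.9980 = 40.16 lb
  SiO2: 63.88·0.3302 + 196.8·0.9951 = 216.9 lb
  ZrO2: 63.88·0.6688 = 42.72 lb
  Al2O3: 196.8·0.003000 + 7.597·0.9960 = 8.157 lb
LOI: 57.90·0.4336 + 40.24·0.002000 + 63.88·0.001000 + 196.8·0.001900 + 7.597·0.004000 = 25.65 lb
The glass mass, total less LOI, = 366.4 − 25.65 = 340.8 lb (equal to the oxide-mass sum)
each oxide over glass, ×100, is wt %

Glass mass = 340.8 lb (batch 366.4 − LOI 25.65).
Composition: B2O3 9.624%, ZnO 11.79%, SiO2 63.66%, ZrO2 12.54%, Al2O3 2.394%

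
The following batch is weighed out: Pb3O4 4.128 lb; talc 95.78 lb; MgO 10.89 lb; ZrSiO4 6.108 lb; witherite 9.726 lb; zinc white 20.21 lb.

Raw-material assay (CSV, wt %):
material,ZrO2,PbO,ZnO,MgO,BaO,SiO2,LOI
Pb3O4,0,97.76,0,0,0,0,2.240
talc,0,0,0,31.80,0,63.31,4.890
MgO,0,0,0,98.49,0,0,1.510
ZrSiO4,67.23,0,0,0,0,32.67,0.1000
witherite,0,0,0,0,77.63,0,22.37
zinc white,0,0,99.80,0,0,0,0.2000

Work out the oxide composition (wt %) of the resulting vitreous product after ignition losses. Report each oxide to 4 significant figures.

Every computation maintains full precision all the way through; mid-chain values are displayed rounded to 4 significant digits when written out — every reported result is rounded only once — derived quantities (totals, the yield, glass mass, LOI, six oxide percentages) are recomputed from the batch weights per 139.7 lb of glass at full float precision exactly as shown in the problem or answer text.
Delivered oxide masses:
  ZrO2: 6.108·0.6723 = 4.106 lb
  PbO: 4.128·0.9776 = 4.036 lb
  ZnO: 20.21·0.9980 = 20.17 lb
  MgO: 95.78·0.3180 + 10.89·0.9849 = 41.18 lb
  BaO: 9.726·0.7763 = 7.550 lb
  SiO2: 95.78·0.6331 + 6.108·0.3267 = 62.63 lb
LOI: 4.128·0.02240 + 95.78·0.04890 + 10.89·0.01510 + 6.108·0.001000 + 9.726·0.2237 + 20.21·0.002000 = 7.163 lb
Net of LOI, the glass mass = 146.8 − 7.163 = 139.7 lb (equal to the oxide-mass sum)
percent share: oxide ÷ glass, ×100

Glass mass = 139.7 lb (batch 146.8 − LOI 7.163).
Composition: ZrO2 2.940%, PbO 2.889%, ZnO 14.44%, MgO 29.48%, BaO 5.405%, SiO2 44.84%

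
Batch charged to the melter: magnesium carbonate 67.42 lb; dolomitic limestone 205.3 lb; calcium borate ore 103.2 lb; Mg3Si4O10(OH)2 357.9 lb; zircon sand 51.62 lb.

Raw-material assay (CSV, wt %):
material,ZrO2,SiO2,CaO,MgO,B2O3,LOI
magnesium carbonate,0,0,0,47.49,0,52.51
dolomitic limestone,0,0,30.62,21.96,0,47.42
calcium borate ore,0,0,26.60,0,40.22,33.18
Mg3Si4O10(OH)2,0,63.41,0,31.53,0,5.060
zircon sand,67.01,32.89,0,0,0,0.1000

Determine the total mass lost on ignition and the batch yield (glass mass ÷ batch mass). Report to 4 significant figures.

Values along the way are shown rounded to 4 significant figures across the worked steps. The working math runs at full precision throughout — each reported number takes just one rounding. Derived quantities, which include ignition loss, yield, totals, five oxide percentages, net glass mass, are rebuilt in full precision, as quoted within the problem or answer text, starting from the weights at 600.3 lb of glass.
Loss on ignition, line by line:
  magnesium carbonate: 67.42 × 0.5251 = 35.40 lb
  dolomitic limestone: 205.3 × 0.4742 = 97.35 lb
  calcium borate ore: 103.2 × 0.3318 = 34.24 lb
  Mg3Si4O10(OH)2: 357.9 × 0.05060 = 18.11 lb
  zircon sand: 51.62 × 0.001000 = 0.05162 lb
Total LOI = 185.2 lb
Glass = batch − LOI = 785.4 − 185.2 = 600.3 lb

LOI loss = 185.2 lb; glass = 600.3 lb; yield = 76.43%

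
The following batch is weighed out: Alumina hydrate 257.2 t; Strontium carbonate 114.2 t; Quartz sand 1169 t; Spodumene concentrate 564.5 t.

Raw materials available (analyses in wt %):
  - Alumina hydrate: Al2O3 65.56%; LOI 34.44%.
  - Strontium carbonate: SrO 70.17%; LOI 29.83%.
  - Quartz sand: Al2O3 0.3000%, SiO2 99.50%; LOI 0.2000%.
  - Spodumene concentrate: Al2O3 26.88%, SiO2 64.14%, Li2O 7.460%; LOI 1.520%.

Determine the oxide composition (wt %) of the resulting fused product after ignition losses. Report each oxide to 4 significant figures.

Glass mass = 1971 t (batch 2105 − LOI 133.6).
Composition: Al2O3 16.43%, SiO2 77.37%, SrO 4.065%, Li2O 2.136%

Every computation holds full precision all the way through. Rounding to 4 significant digits extends to each intermediate as printed; each reported figure takes exactly one rounding — derived quantities are computed in full precision (LOI, glass mass, the totals, yield, the four compositions) using the weight values per 1971 t of glass, as they appear in question or answer.
Oxide-by-oxide delivered mass:
  Al2O3: 257.2·0.6556 + 1169·0.003000 + 564.5·0.2688 = 323.9 t
  SiO2: 1169·0.9950 + 564.5·0.6414 = 1525 t
  SrO: 114.2·0.7017 = 80.13 t
  Li2O: 564.5·0.07460 = 42.11 t
LOI: 257.2·0.3444 + 114.2·0.2983 + 1169·0.002000 + 564.5·0.01520 = 133.6 t
batch − LOI leaves glass = 2105 − 133.6 = 1971 t (the oxide masses sum to this)
each oxide over glass, ×100, is wt %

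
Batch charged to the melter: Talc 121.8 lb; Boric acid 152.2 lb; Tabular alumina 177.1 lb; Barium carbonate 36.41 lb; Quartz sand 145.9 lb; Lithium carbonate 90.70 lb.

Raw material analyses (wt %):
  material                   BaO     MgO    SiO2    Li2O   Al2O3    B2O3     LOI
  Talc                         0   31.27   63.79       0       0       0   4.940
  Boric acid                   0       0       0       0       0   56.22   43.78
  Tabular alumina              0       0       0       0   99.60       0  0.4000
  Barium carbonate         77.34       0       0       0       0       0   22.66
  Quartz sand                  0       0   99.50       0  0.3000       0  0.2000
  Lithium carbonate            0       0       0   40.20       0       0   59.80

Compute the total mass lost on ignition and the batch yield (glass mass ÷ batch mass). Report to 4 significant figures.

LOI loss = 136.1 lb; glass = 588.0 lb; yield = 81.20%

The intermediate values are shown with 4-significant-digit rounding across the worked steps. Exact precision is kept in all steps — each reported value sees exactly one rounding. Derived quantities are rebuilt in full float precision (six oxide percentages, ignition loss, glass mass, the yield, the totals) from the weighed amounts per 588.0 lb of glass as written in the problem or the answer.
Material-by-material LOI:
  Talc: 121.8 × 0.04940 = 6.017 lb
  Boric acid: 152.2 × 0.4378 = 66.63 lb
  Tabular alumina: 177.1 × 0.004000 = 0.7084 lb
  Barium carbonate: 36.41 × 0.2266 = 8.251 lb
  Quartz sand: 145.9 × 0.002000 = 0.2918 lb
  Lithium carbonate: 90.70 × 0.5980 = 54.24 lb
Total LOI = 136.1 lb
Glass = batch − LOI = 724.1 − 136.1 = 588.0 lb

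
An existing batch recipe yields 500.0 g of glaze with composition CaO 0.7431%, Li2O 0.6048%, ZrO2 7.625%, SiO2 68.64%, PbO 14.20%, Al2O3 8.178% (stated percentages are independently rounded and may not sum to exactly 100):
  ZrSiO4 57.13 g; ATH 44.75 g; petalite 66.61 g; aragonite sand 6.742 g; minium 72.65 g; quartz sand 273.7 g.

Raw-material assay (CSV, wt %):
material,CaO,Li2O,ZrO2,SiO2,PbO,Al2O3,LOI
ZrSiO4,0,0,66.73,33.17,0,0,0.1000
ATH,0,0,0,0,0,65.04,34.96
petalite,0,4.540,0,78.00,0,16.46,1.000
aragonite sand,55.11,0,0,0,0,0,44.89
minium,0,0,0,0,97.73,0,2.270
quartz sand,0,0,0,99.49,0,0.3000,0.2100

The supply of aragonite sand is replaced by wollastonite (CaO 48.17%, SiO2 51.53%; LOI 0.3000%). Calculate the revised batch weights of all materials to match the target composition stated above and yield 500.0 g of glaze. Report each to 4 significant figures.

All arithmetic carries exact precision throughout — in-progress results are shown (rounded to 4 significant figures) alongside each step — every reported result is rounded once only — the derived quantities are carried in exact precision (ignition loss, the yield, glass mass, the six compositions, totals) from the batch weights at 500.0 g of glass, as set out in the problem or answer text.
Oxide-by-oxide targets in 500.0 g glaze:
  CaO: 0.7431% × 500.0 = 3.716 g
  Li2O: 0.6048% × 500.0 = 3.024 g
  ZrO2: 7.625% × 500.0 = 38.12 g
  SiO2: 68.64% × 500.0 = 343.2 g
  PbO: 14.20% × 500.0 = 71.00 g
  Al2O3: 8.178% × 500.0 = 40.89 g
Oxide-by-oxide audit working from each reported weight, on the stated basis (sum by sum, the targets are met up to rounding of the answer):
  CaO: 7.713·0.4817 = 3.715 g (target 3.716 g)
  Li2O: 66.61·0.04540 = 3.024 g (target 3.024 g)
  ZrO2: 57.13·0.6673 = 38.12 g (target 38.12 g)
  SiO2: 57.13·0.3317 + 66.61·0.7800 + 7.713·0.5153 + 269.7·0.9949 = 343.2 g (target 343.2 g)
  PbO: 72.65·0.9773 = 71.00 g (target 71.00 g)
  Al2O3: 44.77·0.6504 + 66.61·0.1646 + 269.7·0.003000 = 40.89 g (target 40.89 g)
The glass-mass cross-check: total batch − LOI = 500.0 g (oxide target masses add up to 500.0 g; stated basis 500.0 g — a pure rounding effect).
Total batch = Σ batch = 518.6 g; LOI loss = Σ batch·LOI = 18.61 g; yield = glass ÷ total batch = 96.41%.

Revised batch per 500.0 g glaze:
  ZrSiO4: 57.13 g
  ATH: 44.77 g
  petalite: 66.61 g
  wollastonite: 7.713 g
  minium: 72.65 g
  quartz sand: 269.7 g
Total batch = 518.6 g; LOI loss = 18.61 g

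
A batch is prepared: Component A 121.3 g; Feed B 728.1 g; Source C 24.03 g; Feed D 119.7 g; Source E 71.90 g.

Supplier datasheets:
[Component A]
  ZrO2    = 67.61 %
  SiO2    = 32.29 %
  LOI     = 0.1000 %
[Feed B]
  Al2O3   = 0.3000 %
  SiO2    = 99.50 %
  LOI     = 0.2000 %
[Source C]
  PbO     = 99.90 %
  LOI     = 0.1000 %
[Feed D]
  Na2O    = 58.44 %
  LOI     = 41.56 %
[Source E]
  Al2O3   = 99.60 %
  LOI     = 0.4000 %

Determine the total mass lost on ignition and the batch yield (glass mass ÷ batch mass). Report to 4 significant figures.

The working math keeps full float precision at every stage. In-progress results are displayed with 4-significant-digit rounding when written out — a single rounding completes every reported value — the derived quantities (glass mass, totals, the yield, ignition loss, the five compositions) are computed from the weighed amounts per 1013 g of glass at full float precision as written in question or answer.
LOI of each material in turn:
  Component A: 121.3 × 0.001000 = 0.1213 g
  Feed B: 728.1 × 0.002000 = 1.456 g
  Source C: 24.03 × 0.001000 = 0.02403 g
  Feed D: 119.7 × 0.4156 = 49.75 g
  Source E: 71.90 × 0.004000 = 0.2876 g
Total LOI = 51.64 g
Glass = batch − LOI = 1065 − 51.64 = 1013 g

LOI loss = 51.64 g; glass = 1013 g; yield = 95.15%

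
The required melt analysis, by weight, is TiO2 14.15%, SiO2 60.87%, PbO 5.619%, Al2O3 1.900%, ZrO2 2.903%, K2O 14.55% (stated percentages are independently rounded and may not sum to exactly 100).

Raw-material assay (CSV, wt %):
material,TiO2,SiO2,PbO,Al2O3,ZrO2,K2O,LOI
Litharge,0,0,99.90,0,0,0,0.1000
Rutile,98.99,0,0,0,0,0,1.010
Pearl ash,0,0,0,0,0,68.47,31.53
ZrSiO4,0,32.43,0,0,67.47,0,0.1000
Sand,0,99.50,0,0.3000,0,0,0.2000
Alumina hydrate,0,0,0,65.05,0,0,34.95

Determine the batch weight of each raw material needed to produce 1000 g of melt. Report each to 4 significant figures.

Batch per 1000 g melt:
  Litharge: 56.25 g
  Rutile: 142.9 g
  Pearl ash: 212.5 g
  ZrSiO4: 43.03 g
  Sand: 597.7 g
  Alumina hydrate: 26.45 g
Total batch = 1079 g; LOI loss = 78.98 g; yield = 92.68%

The whole derivation maintains full float precision throughout — working values are shown rounded off to 4 significant digits as written. Every reported result carries a single rounding. The derived quantities (LOI, the totals, net glass mass, the six compositions, the yield) are re-derived in full float precision using the weight values on 1000 g of glass, exactly as shown in either problem or answer.
The oxide mass targets at 1000 g melt:
  TiO2: 14.15% × 1000 = 141.5 g
  SiO2: 60.87% × 1000 = 608.7 g
  PbO: 5.619% × 1000 = 56.19 g
  Al2O3: 1.900% × 1000 = 19.00 g
  ZrO2: 2.903% × 1000 = 29.03 g
  K2O: 14.55% × 1000 = 145.5 g
Checking each oxide sum per the reported batch figures, relative to the basis at hand (sums match the target masses given rounding of the digits):
  TiO2: 142.9·0.9899 = 141.5 g (target 141.5 g)
  SiO2: 43.03·0.3243 + 597.7·0.9950 = 608.7 g (target 608.7 g)
  PbO: 56.25·0.9990 = 56.19 g (target 56.19 g)
  Al2O3: 597.7·0.003000 + 26.45·0.6505 = 19.00 g (target 19.00 g)
  ZrO2: 43.03·0.6747 = 29.03 g (target 29.03 g)
  K2O: 212.5·0.6847 = 145.5 g (target 145.5 g)
Glass mass check: total batch − LOI = 999.8 g (oxide target masses add up to 999.9 g; basis as stated: 1000 g — a pure rounding effect).
Batch total: Σ batch = 1079 g; Σ batch·LOI gives LOI loss = 78.98 g; yield = glass ÷ total batch = 92.68%.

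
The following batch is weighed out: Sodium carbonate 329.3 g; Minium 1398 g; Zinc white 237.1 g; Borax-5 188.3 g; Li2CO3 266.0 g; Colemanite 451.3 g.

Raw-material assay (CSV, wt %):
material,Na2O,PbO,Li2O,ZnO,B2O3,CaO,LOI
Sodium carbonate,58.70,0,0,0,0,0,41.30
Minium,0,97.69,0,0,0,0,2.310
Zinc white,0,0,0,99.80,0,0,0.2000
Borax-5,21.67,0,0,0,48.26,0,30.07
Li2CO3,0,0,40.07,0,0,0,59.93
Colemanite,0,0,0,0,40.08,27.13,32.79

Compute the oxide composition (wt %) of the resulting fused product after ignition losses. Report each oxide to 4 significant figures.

All arithmetic holds full precision throughout; values along the way are shown, rounded to four significant digits, between the steps. A single rounding finalizes each reported value; the derived quantities are carried from the weighed amounts at 2337 g of glass in full precision (net glass mass, totals, six oxide percentages, ignition loss, yield) exactly as shown in the question or the answer.
Mass of each oxide from the mix:
  Na2O: 329.3·0.5870 + 188.3·0.2167 = 234.1 g
  PbO: 1398·0.9769 = 1366 g
  Li2O: 266.0·0.4007 = 106.6 g
  ZnO: 237.1·0.9980 = 236.6 g
  B2O3: 188.3·0.4826 + 451.3·0.4008 = 271.8 g
  CaO: 451.3·0.2713 = 122.4 g
LOI: 329.3·0.4130 + 1398·0.02310 + 237.1·0.002000 + 188.3·0.3007 + 266.0·0.5993 + 451.3·0.3279 = 532.8 g
The glass mass, total less LOI, = 2870 − 532.8 = 2337 g (matching Σ of the oxides)
oxide / glass × 100 gives the wt %

Glass mass = 2337 g (batch 2870 − LOI 532.8).
Composition: Na2O 10.02%, PbO 58.43%, Li2O 4.560%, ZnO 10.12%, B2O3 11.63%, CaO 5.239%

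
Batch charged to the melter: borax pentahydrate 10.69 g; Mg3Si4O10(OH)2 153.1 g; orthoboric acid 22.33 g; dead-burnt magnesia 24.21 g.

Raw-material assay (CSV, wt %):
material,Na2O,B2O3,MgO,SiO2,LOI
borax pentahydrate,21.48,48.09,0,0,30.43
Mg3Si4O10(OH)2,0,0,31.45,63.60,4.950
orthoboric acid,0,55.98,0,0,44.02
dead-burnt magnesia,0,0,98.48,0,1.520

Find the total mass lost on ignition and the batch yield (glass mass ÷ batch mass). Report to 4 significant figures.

Full float precision is carried at every stage — rounding to four significant figures extends to every in-between result as shown; a single rounding yields each reported number — all derived quantities, including the totals, net glass mass, the four compositions, the yield, ignition loss, are re-derived from the weighed amounts on 189.3 g of glass at full float precision as they appear in the problem or the answer.
Loss on ignition, line by line:
  borax pentahydrate: 10.69 × 0.3043 = 3.253 g
  Mg3Si4O10(OH)2: 153.1 × 0.04950 = 7.578 g
  orthoboric acid: 22.33 × 0.4402 = 9.830 g
  dead-burnt magnesia: 24.21 × 0.01520 = 0.3680 g
Total LOI = 21.03 g
Glass = batch − LOI = 210.3 − 21.03 = 189.3 g

LOI loss = 21.03 g; glass = 189.3 g; yield = 90.00%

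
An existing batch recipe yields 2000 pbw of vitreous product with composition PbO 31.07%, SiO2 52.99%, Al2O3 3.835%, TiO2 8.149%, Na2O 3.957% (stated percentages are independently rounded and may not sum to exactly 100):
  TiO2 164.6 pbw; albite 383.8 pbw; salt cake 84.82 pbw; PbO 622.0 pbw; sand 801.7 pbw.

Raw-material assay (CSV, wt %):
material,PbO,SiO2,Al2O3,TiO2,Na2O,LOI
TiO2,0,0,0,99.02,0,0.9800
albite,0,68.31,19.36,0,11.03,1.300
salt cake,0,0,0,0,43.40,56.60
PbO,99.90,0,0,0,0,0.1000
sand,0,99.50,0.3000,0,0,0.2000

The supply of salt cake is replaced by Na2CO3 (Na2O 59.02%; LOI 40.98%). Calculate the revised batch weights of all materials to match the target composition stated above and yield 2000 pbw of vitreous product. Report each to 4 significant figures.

Mid-chain values are shown rounded off to 4 significant figures across the worked steps; the whole derivation maintains exact precision all the way through; every reported number is rounded only once; derived quantities (net glass mass, the totals, ignition loss, yield, five oxide percentages) are carried in exact precision using the weight values per 2000 pbw of glass as set out in the problem or answer text.
Oxide mass targets, per 2000 pbw vitreous product:
  PbO: 31.07% × 2000 = 621.4 pbw
  SiO2: 52.99% × 2000 = 1060 pbw
  Al2O3: 3.835% × 2000 = 76.70 pbw
  TiO2: 8.149% × 2000 = 163.0 pbw
  Na2O: 3.957% × 2000 = 79.14 pbw
Balance tally, oxide-wise, with the batch weights as given, under the basis named above (target by target, the sums agree up to rounding of the answer):
  PbO: 622.0·0.9990 = 621.4 pbw (target 621.4 pbw)
  SiO2: 383.8·0.6831 + 801.7·0.9950 = 1060 pbw (target 1060 pbw)
  Al2O3: 383.8·0.1936 + 801.7·0.003000 = 76.71 pbw (target 76.70 pbw)
  TiO2: 164.6·0.9902 = 163.0 pbw (target 163.0 pbw)
  Na2O: 383.8·0.1103 + 62.37·0.5902 = 79.14 pbw (target 79.14 pbw)
Glass mass check: Σ batch − LOI loss = 2000 pbw (summing oxide targets gives 2000 pbw; against the stated basis, 2000 pbw — deltas are rounding alone).
Total batch = Σ batch = 2034 pbw; LOI removed, Σ of batch·LOI: 34.39 pbw; the yield ratio, glass ÷ batch: 98.31%.

Revised batch per 2000 pbw vitreous product:
  TiO2: 164.6 pbw
  albite: 383.8 pbw
  Na2CO3: 62.37 pbw
  PbO: 622.0 pbw
  sand: 801.7 pbw
Total batch = 2034 pbw; LOI loss = 34.39 pbw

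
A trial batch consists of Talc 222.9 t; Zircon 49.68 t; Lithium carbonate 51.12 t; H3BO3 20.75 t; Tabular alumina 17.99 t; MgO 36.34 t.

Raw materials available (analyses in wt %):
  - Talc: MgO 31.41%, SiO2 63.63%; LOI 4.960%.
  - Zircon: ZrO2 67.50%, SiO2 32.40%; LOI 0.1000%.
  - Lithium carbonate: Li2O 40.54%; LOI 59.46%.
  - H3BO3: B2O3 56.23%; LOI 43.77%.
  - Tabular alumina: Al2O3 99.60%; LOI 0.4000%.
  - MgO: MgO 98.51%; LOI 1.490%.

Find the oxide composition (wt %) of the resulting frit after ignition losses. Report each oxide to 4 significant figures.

The working math carries full precision through the solve — the intermediate values appear (rounded to four significant figures) when written out — each reported value takes a single rounding — derived quantities (totals, the six compositions, LOI, glass mass, the yield) are computed from the weighed amounts at 347.6 t of glass in full precision, as written in question or answer.
Oxide masses out of the charge:
  Li2O: 51.12·0.4054 = 20.72 t
  MgO: 222.9·0.3141 + 36.34·0.9851 = 105.8 t
  ZrO2: 49.68·0.6750 = 33.53 t
  SiO2: 222.9·0.6363 + 49.68·0.3240 = 157.9 t
  Al2O3: 17.99·0.9960 = 17.92 t
  B2O3: 20.75·0.5623 = 11.67 t
LOI: 222.9·0.04960 + 49.68·0.001000 + 51.12·0.5946 + 20.75·0.4377 + 17.99·0.004000 + 36.34·0.01490 = 51.20 t
Resulting glass, batch − LOI: 398.8 − 51.20 = 347.6 t (= Σ oxide masses)
wt % = 100 × oxide mass / glass mass

Glass mass = 347.6 t (batch 398.8 − LOI 51.20).
Composition: Li2O 5.962%, MgO 30.44%, ZrO2 9.648%, SiO2 45.44%, Al2O3 5.155%, B2O3 3.357%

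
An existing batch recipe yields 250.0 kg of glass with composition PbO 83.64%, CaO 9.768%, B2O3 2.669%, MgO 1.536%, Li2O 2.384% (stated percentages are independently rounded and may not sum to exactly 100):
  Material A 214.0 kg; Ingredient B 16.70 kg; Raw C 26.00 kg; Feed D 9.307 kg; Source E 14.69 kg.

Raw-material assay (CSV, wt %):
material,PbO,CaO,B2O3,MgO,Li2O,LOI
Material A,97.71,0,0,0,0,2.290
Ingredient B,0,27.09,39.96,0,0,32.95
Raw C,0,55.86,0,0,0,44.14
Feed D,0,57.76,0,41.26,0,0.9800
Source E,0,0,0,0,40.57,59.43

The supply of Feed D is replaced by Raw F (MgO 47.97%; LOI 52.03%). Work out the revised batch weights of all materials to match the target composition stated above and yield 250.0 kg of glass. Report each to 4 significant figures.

Every computation keeps full precision all the way through — in-progress results are shown, rounded to 4 significant figures, between the steps. Exactly one rounding is applied to every reported figure; all derived quantities are recomputed in exact precision (ignition loss, totals, net glass mass, five oxide percentages, yield) using the weight values per 250.0 kg of glass, exactly as printed in the problem or answer text.
Target masses of each oxide per 250.0 kg glass:
  PbO: 83.64% × 250.0 = 209.1 kg
  CaO: 9.768% × 250.0 = 24.42 kg
  B2O3: 2.669% × 250.0 = 6.672 kg
  MgO: 1.536% × 250.0 = 3.840 kg
  Li2O: 2.384% × 250.0 = 5.960 kg
Balance tally, oxide-wise, with the batch weights as given, per the basis as stated (oxide sums agree with the targets within answer rounding):
  PbO: 214.0·0.9771 = 209.1 kg (target 209.1 kg)
  CaO: 16.70·0.2709 + 35.62·0.5586 = 24.42 kg (target 24.42 kg)
  B2O3: 16.70·0.3996 = 6.673 kg (target 6.672 kg)
  MgO: 8.005·0.4797 = 3.840 kg (target 3.840 kg)
  Li2O: 14.69·0.4057 = 5.960 kg (target 5.960 kg)
Mass balance on the glass: net batch after ignition = 250.0 kg (the targets, summed, come to 250.0 kg; stated basis 250.0 kg — differing by rounding only).
Batch grand total — Σ batch = 289.0 kg; the LOI term Σ batch·LOI equals 39.02 kg; as yield: glass ÷ batch → 86.50%.

Revised batch per 250.0 kg glass:
  Material A: 214.0 kg
  Ingredient B: 16.70 kg
  Raw C: 35.62 kg
  Raw F: 8.005 kg
  Source E: 14.69 kg
Total batch = 289.0 kg; LOI loss = 39.02 kg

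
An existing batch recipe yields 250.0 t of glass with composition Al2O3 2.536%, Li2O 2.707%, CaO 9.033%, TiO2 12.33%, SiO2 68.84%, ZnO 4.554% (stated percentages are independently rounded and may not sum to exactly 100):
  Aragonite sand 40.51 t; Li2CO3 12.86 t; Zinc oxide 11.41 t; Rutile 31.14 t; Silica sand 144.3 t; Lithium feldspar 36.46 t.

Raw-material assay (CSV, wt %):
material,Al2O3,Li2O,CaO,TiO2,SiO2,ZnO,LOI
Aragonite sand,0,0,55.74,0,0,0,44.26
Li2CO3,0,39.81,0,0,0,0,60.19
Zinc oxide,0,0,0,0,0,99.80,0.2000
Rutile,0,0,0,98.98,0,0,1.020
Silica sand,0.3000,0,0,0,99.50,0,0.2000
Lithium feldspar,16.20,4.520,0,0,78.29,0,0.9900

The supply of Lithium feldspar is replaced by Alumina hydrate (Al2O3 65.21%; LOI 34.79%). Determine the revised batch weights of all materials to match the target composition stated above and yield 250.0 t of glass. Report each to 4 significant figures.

In-progress results are displayed rounded to four significant figures on the page — full float precision is kept end to end — each reported number takes a single rounding. The derived quantities are computed at full float precision (net glass mass, six oxide percentages, ignition loss, the totals, yield) using the weight values at 250.0 t of glass as given in either problem or answer.
The oxide mass targets at 250.0 t glass:
  Al2O3: 2.536% × 250.0 = 6.340 t
  Li2O: 2.707% × 250.0 = 6.768 t
  CaO: 9.033% × 250.0 = 22.58 t
  TiO2: 12.33% × 250.0 = 30.82 t
  SiO2: 68.84% × 250.0 = 172.1 t
  ZnO: 4.554% × 250.0 = 11.38 t
Checking each oxide sum from the weights as reported, under the basis named above (sums match the target masses given rounding of the digits):
  Al2O3: 173.0·0.003000 + 8.927·0.6521 = 6.340 t (target 6.340 t)
  Li2O: 17.00·0.3981 = 6.768 t (target 6.768 t)
  CaO: 40.51·0.5574 = 22.58 t (target 22.58 t)
  TiO2: 31.14·0.9898 = 30.82 t (target 30.82 t)
  SiO2: 173.0·0.9950 = 172.1 t (target 172.1 t)
  ZnO: 11.41·0.9980 = 11.39 t (target 11.38 t)
The glass-mass cross-check: net batch after ignition = 250.0 t (summing oxide targets gives 250.0 t; the stated basis being 250.0 t — differing by rounding only).
Batch grand total — Σ batch = 282.0 t; loss to ignition Σ batch·LOI = 31.95 t; yield = glass ÷ total batch = 88.67%.

Revised batch per 250.0 t glass:
  Aragonite sand: 40.51 t
  Li2CO3: 17.00 t
  Zinc oxide: 11.41 t
  Rutile: 31.14 t
  Silica sand: 173.0 t
  Alumina hydrate: 8.927 t
Total batch = 282.0 t; LOI loss = 31.95 t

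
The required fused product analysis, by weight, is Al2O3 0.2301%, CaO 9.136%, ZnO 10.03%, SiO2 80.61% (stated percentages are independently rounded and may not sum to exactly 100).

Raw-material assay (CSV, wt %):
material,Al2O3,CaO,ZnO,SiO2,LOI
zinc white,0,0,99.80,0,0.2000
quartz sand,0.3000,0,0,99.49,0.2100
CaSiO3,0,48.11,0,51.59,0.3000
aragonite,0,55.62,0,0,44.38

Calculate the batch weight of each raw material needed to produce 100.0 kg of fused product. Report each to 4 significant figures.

Mid-chain values appear, rounded to 4 significant figures, at each printed step. All arithmetic holds exact precision in every operation. Every reported value is rounded only once. The derived quantities are computed from the batch weights per 100.0 kg of glass in exact precision (glass mass, four oxide percentages, yield, LOI, the totals), precisely as stated by either problem or answer.
Oxide mass targets, per 100.0 kg fused product:
  Al2O3: 0.2301% × 100.0 = 0.2301 kg
  CaO: 9.136% × 100.0 = 9.136 kg
  ZnO: 10.03% × 100.0 = 10.03 kg
  SiO2: 80.61% × 100.0 = 80.61 kg
Oxide-by-oxide audit with the batch weights as given, for the quoted basis mass (target by target, the sums agree given rounding of the digits):
  Al2O3: 76.70·0.003000 = 0.2301 kg (target 0.2301 kg)
  CaO: 8.337·0.4811 + 9.214·0.5562 = 9.136 kg (target 9.136 kg)
  ZnO: 10.05·0.9980 = 10.03 kg (target 10.03 kg)
  SiO2: 76.70·0.9949 + 8.337·0.5159 = 80.61 kg (target 80.61 kg)
The glass-mass cross-check: net batch after ignition = 100.0 kg (the Σ of target masses is 100.0 kg; the stated basis being 100.0 kg — differing by rounding only).
Total batch = Σ batch = 104.3 kg; LOI loss = Σ batch·LOI = 4.295 kg; yield = glass ÷ total batch = 95.88%.

Batch per 100.0 kg fused product:
  zinc white: 10.05 kg
  quartz sand: 76.70 kg
  CaSiO3: 8.337 kg
  aragonite: 9.214 kg
Total batch = 104.3 kg; LOI loss = 4.295 kg; yield = 95.88%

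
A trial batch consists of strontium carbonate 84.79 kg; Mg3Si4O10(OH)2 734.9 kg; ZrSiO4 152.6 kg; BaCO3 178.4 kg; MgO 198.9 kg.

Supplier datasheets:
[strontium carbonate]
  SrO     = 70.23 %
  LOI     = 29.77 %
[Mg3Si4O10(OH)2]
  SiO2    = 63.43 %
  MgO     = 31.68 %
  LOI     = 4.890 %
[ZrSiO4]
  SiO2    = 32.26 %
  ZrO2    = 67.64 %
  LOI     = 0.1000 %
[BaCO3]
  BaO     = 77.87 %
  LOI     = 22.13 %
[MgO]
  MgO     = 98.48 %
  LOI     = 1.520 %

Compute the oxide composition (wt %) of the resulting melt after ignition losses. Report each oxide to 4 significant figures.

The working math carries exact precision from start to finish. Working values are shown rounded to 4 significant figures alongside each step. Each reported result sees exactly one rounding. Derived quantities are carried from the batch weights on 1246 kg of glass in full precision (the five compositions, LOI, the yield, totals, net glass mass), exactly as shown in either problem or answer.
Oxide-by-oxide delivered mass:
  SiO2: 734.9·0.6343 + 152.6·0.3226 = 515.4 kg
  BaO: 178.4·0.7787 = 138.9 kg
  ZrO2: 152.6·0.6764 = 103.2 kg
  MgO: 734.9·0.3168 + 198.9·0.9848 = 428.7 kg
  SrO: 84.79·0.7023 = 59.55 kg
LOI: 84.79·0.2977 + 734.9·0.04890 + 152.6·0.001000 + 178.4·0.2213 + 198.9·0.01520 = 103.8 kg
Net of LOI, the glass mass = 1350 − 103.8 = 1246 kg (equal to the oxide-mass sum)
percent by weight: oxide/glass ×100

Glass mass = 1246 kg (batch 1350 − LOI 103.8).
Composition: SiO2 41.37%, BaO 11.15%, ZrO2 8.286%, MgO 34.41%, SrO 4.780%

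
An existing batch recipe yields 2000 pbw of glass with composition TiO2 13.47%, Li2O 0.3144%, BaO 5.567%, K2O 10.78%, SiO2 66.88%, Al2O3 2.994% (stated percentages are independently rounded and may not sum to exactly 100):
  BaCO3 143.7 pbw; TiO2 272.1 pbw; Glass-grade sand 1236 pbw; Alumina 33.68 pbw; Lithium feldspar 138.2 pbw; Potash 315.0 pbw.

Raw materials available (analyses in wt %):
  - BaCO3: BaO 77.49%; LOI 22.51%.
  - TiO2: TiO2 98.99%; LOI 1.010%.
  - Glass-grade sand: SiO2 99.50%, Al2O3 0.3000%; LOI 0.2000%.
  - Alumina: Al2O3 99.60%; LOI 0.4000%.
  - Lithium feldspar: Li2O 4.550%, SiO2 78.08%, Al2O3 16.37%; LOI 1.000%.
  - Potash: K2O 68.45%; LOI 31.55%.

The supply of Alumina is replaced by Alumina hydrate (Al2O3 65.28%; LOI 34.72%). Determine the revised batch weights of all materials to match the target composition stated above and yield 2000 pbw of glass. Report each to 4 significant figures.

Working values are shown (rounded to four significant digits) across the worked steps — each numeric step holds full float precision at each step. A single rounding produces every reported result; derived quantities (the yield, the six compositions, net glass mass, totals, ignition loss) are carried in exact precision from the batch weights on 2000 pbw of glass exactly as printed in the problem or the answer.
Per-oxide target masses for 2000 pbw glass:
  TiO2: 13.47% × 2000 = 269.4 pbw
  Li2O: 0.3144% × 2000 = 6.288 pbw
  BaO: 5.567% × 2000 = 111.3 pbw
  K2O: 10.78% × 2000 = 215.6 pbw
  SiO2: 66.88% × 2000 = 1338 pbw
  Al2O3: 2.994% × 2000 = 59.88 pbw
Sums-versus-targets review given the weights on record, versus the basis set out (every target is met by its sum inside rounding margins):
  TiO2: 272.1·0.9899 = 269.4 pbw (target 269.4 pbw)
  Li2O: 138.2·0.04550 = 6.288 pbw (target 6.288 pbw)
  BaO: 143.7·0.7749 = 111.4 pbw (target 111.3 pbw)
  K2O: 315.0·0.6845 = 215.6 pbw (target 215.6 pbw)
  SiO2: 1236·0.9950 + 138.2·0.7808 = 1338 pbw (target 1338 pbw)
  Al2O3: 1236·0.003000 + 51.39·0.6528 + 138.2·0.1637 = 59.88 pbw (target 59.88 pbw)
Glass mass check: Σ batch − LOI loss = 2000 pbw (the Σ of target masses is 2000 pbw; basis as stated: 2000 pbw — a pure rounding effect).
Batch total: Σ batch = 2156 pbw; ignition loss, Σ(batch × LOI) = 156.2 pbw; yield: glass divided by total = 92.76%.

Revised batch per 2000 pbw glass:
  BaCO3: 143.7 pbw
  TiO2: 272.1 pbw
  Glass-grade sand: 1236 pbw
  Alumina hydrate: 51.39 pbw
  Lithium feldspar: 138.2 pbw
  Potash: 315.0 pbw
Total batch = 2156 pbw; LOI loss = 156.2 pbw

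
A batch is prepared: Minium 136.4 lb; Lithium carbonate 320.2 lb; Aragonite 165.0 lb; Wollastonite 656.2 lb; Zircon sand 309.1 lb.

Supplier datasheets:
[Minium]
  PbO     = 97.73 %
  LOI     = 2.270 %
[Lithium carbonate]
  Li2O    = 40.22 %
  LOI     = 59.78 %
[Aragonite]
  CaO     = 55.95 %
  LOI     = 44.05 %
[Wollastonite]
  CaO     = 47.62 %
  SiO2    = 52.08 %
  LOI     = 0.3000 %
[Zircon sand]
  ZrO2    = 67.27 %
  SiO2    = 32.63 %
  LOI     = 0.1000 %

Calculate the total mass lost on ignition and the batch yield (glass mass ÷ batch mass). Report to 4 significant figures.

All arithmetic runs at exact precision at all times. Intermediates appear, rounded to four significant digits, as written; each reported value sees exactly one rounding; derived quantities (LOI, net glass mass, five oxide percentages, totals, the yield) are carried in full float precision from the weighed amounts on 1317 lb of glass as they appear in the question or the answer.
Ignition loss by material:
  Minium: 136.4 × 0.02270 = 3.096 lb
  Lithium carbonate: 320.2 × 0.5978 = 191.4 lb
  Aragonite: 165.0 × 0.4405 = 72.68 lb
  Wollastonite: 656.2 × 0.003000 = 1.969 lb
  Zircon sand: 309.1 × 0.001000 = 0.3091 lb
Total LOI = 269.5 lb
Glass = batch − LOI = 1587 − 269.5 = 1317 lb

LOI loss = 269.5 lb; glass = 1317 lb; yield = 83.02%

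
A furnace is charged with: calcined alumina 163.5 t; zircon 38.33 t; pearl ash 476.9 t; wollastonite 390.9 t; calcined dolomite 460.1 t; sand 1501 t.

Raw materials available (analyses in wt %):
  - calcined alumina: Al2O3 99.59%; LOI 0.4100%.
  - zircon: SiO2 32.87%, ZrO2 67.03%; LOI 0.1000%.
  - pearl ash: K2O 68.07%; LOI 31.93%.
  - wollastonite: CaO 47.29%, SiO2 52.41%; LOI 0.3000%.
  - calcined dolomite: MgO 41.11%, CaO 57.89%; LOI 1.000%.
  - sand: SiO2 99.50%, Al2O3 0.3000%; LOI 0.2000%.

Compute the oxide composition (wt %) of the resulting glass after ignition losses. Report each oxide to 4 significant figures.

Glass mass = 2869 t (batch 3031 − LOI 161.8).
Composition: MgO 6.593%, CaO 15.73%, SiO2 59.64%, Al2O3 5.832%, ZrO2 0.8955%, K2O 11.32%

Exact precision is held through the solve — the intermediate values are rounded to four significant digits wherever printed. Every reported result sees exactly one rounding. The derived quantities are rebuilt in full precision (yield, totals, glass mass, six oxide percentages, ignition loss) starting from the weights per 2869 t of glass as written in problem or answer.
Mass of each oxide from the mix:
  MgO: 460.1·0.4111 = 189.1 t
  CaO: 390.9·0.4729 + 460.1·0.5789 = 451.2 t
  SiO2: 38.33·0.3287 + 390.9·0.5241 + 1501·0.9950 = 1711 t
  Al2O3: 163.5·0.9959 + 1501·0.003000 = 167.3 t
  ZrO2: 38.33·0.6703 = 25.69 t
  K2O: 476.9·0.6807 = 324.6 t
LOI: 163.5·0.004100 + 38.33·0.001000 + 476.9·0.3193 + 390.9·0.003000 + 460.1·0.01000 + 1501·0.002000 = 161.8 t
batch − LOI leaves glass = 3031 − 161.8 = 2869 t (= the summed oxide contributions)
percent share: oxide ÷ glass, ×100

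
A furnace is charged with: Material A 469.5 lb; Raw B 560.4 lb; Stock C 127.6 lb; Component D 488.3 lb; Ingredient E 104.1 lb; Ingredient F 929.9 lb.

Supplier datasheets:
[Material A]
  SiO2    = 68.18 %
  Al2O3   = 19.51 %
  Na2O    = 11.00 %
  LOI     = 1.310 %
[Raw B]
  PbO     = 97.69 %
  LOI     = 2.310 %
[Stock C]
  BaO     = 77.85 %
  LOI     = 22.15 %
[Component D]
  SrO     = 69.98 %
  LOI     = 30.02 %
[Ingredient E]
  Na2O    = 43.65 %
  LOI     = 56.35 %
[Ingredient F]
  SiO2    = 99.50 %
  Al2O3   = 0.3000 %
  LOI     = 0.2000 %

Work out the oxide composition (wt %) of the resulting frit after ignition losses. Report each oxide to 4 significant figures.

Glass mass = 2425 lb (batch 2680 − LOI 254.5).
Composition: SrO 14.09%, SiO2 51.35%, PbO 22.57%, Al2O3 3.892%, BaO 4.096%, Na2O 4.003%

The working math holds exact precision throughout; values along the way are displayed rounded to 4 significant figures across the worked steps; exactly one rounding lands on every reported result — all derived quantities are computed from the batch weights at 2425 lb of glass at exact precision (LOI, six oxide percentages, the totals, yield, glass mass) as given in question or answer.
Oxide masses out of the charge:
  SrO: 488.3·0.6998 = 341.7 lb
  SiO2: 469.5·0.6818 + 929.9·0.9950 = 1245 lb
  PbO: 560.4·0.9769 = 547.5 lb
  Al2O3: 469.5·0.1951 + 929.9·0.003000 = 94.39 lb
  BaO: 127.6·0.7785 = 99.34 lb
  Na2O: 469.5·0.1100 + 104.1·0.4365 = 97.08 lb
LOI: 469.5·0.01310 + 560.4·0.02310 + 127.6·0.2215 + 488.3·0.3002 + 104.1·0.5635 + 929.9·0.002000 = 254.5 lb
batch − LOI leaves glass = 2680 − 254.5 = 2425 lb (the oxide masses sum to this)
wt % = oxide mass / glass mass × 100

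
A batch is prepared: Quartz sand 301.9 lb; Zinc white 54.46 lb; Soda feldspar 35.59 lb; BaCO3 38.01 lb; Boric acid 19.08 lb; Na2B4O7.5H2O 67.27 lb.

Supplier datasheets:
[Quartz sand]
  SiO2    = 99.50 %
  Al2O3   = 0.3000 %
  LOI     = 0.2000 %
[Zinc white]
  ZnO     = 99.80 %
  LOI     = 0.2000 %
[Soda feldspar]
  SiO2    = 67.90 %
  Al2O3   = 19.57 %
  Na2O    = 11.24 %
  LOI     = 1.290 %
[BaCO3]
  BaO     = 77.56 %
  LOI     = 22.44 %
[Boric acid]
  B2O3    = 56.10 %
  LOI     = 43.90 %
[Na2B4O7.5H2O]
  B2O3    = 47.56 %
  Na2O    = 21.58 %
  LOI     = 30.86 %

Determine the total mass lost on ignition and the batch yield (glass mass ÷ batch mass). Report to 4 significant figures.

LOI loss = 38.84 lb; glass = 477.5 lb; yield = 92.48%

The working math keeps full float precision at every stage; intermediates appear rounded to 4 significant figures alongside each step — each reported value takes just one rounding; the derived quantities are re-derived starting from the weights on 477.5 lb of glass at exact precision (the six compositions, glass mass, the totals, ignition loss, yield) as given in the problem or answer text.
Per-material ignition loss:
  Quartz sand: 301.9 × 0.002000 = 0.6038 lb
  Zinc white: 54.46 × 0.002000 = 0.1089 lb
  Soda feldspar: 35.59 × 0.01290 = 0.4591 lb
  BaCO3: 38.01 × 0.2244 = 8.529 lb
  Boric acid: 19.08 × 0.4390 = 8.376 lb
  Na2B4O7.5H2O: 67.27 × 0.3086 = 20.76 lb
Total LOI = 38.84 lb
Glass = batch − LOI = 516.3 − 38.84 = 477.5 lb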